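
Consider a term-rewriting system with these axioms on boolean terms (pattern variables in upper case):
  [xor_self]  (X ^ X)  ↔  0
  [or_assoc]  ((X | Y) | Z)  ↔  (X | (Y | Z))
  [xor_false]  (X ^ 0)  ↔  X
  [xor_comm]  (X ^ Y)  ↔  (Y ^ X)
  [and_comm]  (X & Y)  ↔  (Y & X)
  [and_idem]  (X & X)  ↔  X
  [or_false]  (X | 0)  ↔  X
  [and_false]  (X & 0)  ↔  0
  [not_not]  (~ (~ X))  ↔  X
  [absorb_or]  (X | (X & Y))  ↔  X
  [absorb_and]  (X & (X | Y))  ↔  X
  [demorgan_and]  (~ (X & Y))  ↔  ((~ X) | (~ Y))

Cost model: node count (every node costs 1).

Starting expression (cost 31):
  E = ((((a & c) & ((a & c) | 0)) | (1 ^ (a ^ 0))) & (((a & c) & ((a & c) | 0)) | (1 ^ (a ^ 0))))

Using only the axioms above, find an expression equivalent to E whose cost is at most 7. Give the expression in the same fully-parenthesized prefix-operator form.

1. [and_idem →] ((((a & c) & ((a & c) | 0)) | (1 ^ (a ^ 0))) & (((a & c) & ((a & c) | 0)) | (1 ^ (a ^ 0))))  →  (((a & c) & ((a & c) | 0)) | (1 ^ (a ^ 0)))
2. [xor_false →] (a ^ 0)  →  a;  E = (((a & c) & ((a & c) | 0)) | (1 ^ a))
3. [absorb_and →] ((a & c) & ((a & c) | 0))  →  (a & c);  cost 7 ≤ 7, done

((a & c) | (1 ^ a))   [cost 7]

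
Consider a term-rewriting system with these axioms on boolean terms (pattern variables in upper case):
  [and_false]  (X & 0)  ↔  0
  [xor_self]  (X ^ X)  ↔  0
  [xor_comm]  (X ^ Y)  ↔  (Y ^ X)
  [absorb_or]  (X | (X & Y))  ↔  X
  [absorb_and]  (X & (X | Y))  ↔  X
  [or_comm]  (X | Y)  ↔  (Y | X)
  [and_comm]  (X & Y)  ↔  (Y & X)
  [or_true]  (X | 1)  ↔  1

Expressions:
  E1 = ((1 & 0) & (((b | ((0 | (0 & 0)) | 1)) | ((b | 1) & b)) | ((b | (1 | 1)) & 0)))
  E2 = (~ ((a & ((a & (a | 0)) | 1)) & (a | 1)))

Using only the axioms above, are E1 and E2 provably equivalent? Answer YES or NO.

NO

Every axiom is a valid identity, so a rewrite proof would force E1 and E2 to agree under every assignment.
At a=0, b=0: E1 = 0 but E2 = 1; they differ, so no derivation exists.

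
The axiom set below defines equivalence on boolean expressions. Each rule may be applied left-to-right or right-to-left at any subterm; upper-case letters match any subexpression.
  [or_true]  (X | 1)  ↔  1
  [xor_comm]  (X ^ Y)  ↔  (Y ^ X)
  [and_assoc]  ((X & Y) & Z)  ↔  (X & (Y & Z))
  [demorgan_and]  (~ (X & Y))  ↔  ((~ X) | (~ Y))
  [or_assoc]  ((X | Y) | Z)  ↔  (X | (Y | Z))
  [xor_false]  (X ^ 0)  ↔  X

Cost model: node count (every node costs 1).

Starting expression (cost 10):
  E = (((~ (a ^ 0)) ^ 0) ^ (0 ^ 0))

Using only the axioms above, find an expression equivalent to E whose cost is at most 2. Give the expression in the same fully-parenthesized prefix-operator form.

1. [xor_false →] ((~ (a ^ 0)) ^ 0)  →  (~ (a ^ 0));  E = ((~ (a ^ 0)) ^ (0 ^ 0))
2. [xor_false →] (0 ^ 0)  →  0;  E = ((~ (a ^ 0)) ^ 0)
3. [xor_false →] (a ^ 0)  →  a;  E = ((~ a) ^ 0)
4. [xor_false →] ((~ a) ^ 0)  →  (~ a);  cost 2 ≤ 2, done

(~ a)   [cost 2]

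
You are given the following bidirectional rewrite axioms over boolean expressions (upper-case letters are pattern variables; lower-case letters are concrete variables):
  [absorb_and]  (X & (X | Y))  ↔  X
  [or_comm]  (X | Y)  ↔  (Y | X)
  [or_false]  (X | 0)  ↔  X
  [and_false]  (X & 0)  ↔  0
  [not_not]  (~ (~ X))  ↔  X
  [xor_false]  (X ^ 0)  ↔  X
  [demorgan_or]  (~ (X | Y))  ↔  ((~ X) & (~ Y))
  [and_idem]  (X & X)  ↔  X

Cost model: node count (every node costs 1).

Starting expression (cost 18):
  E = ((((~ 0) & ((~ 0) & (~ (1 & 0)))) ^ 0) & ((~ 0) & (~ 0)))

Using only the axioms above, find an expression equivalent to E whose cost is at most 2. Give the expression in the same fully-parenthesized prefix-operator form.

(~ 0)   [cost 2]

1. [and_false →] (1 & 0)  →  0;  E = ((((~ 0) & ((~ 0) & (~ 0))) ^ 0) & ((~ 0) & (~ 0)))
2. [and_idem →] ((~ 0) & (~ 0))  →  (~ 0);  E = ((((~ 0) & (~ 0)) ^ 0) & ((~ 0) & (~ 0)))
3. [xor_false →] (((~ 0) & (~ 0)) ^ 0)  →  ((~ 0) & (~ 0));  E = (((~ 0) & (~ 0)) & ((~ 0) & (~ 0)))
4. [and_idem →] (((~ 0) & (~ 0)) & ((~ 0) & (~ 0)))  →  ((~ 0) & (~ 0))
5. [and_idem →] ((~ 0) & (~ 0))  →  (~ 0);  cost 2 ≤ 2, done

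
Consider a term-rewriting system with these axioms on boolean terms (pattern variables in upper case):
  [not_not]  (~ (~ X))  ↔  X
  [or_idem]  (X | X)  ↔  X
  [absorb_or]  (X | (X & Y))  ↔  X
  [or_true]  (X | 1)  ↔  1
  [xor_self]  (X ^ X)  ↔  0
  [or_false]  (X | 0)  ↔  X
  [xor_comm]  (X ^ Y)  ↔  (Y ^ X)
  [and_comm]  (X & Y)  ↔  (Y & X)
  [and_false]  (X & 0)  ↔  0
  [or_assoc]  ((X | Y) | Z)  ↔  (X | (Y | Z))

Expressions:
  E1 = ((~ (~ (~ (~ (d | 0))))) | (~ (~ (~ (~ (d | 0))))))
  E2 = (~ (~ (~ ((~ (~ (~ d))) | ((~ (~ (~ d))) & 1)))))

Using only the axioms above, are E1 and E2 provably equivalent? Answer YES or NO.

(1) ((~ (~ (~ (~ (d | 0))))) | (~ (~ (~ (~ (d | 0))))))  =[or_idem →]=  (~ (~ (~ (~ (d | 0)))))
(2) (~ (~ (~ (d | 0))))  =[not_not →]=  (~ (d | 0))    ⊢ (~ (~ (d | 0)))
(3) (d | 0)  =[or_false →]=  d    ⊢ (~ (~ d))
(4) d  =[not_not ←]=  (~ (~ d))    ⊢ (~ (~ (~ (~ d))))
(5) (~ (~ (~ d)))  =[absorb_or ←]=  ((~ (~ (~ d))) | ((~ (~ (~ d))) & 1))    ⊢ (~ ((~ (~ (~ d))) | ((~ (~ (~ d))) & 1)))
(6) (~ ((~ (~ (~ d))) | ((~ (~ (~ d))) & 1)))  =[not_not ←]=  (~ (~ (~ ((~ (~ (~ d))) | ((~ (~ (~ d))) & 1)))))    ⊢ E2

YES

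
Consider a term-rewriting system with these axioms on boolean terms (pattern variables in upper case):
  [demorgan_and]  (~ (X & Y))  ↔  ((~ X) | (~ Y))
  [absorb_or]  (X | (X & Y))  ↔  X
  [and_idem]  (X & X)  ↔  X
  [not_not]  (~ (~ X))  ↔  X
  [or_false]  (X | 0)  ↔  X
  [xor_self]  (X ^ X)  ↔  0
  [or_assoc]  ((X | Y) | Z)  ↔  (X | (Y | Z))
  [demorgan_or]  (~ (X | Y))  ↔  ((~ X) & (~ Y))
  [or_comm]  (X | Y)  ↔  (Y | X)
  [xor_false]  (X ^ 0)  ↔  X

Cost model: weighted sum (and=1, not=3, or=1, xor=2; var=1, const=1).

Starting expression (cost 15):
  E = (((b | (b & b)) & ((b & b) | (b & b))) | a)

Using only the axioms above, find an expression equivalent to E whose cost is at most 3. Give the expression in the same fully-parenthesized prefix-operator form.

(b | a)   [cost 3]

(1) (b & b)  =[and_idem →]=  b    ⊢ (((b | (b & b)) & (b | (b & b))) | a)
(2) ((b | (b & b)) & (b | (b & b)))  =[and_idem →]=  (b | (b & b))    ⊢ ((b | (b & b)) | a)
(3) (b | (b & b))  =[absorb_or →]=  b    ⊢ cost 3, within 3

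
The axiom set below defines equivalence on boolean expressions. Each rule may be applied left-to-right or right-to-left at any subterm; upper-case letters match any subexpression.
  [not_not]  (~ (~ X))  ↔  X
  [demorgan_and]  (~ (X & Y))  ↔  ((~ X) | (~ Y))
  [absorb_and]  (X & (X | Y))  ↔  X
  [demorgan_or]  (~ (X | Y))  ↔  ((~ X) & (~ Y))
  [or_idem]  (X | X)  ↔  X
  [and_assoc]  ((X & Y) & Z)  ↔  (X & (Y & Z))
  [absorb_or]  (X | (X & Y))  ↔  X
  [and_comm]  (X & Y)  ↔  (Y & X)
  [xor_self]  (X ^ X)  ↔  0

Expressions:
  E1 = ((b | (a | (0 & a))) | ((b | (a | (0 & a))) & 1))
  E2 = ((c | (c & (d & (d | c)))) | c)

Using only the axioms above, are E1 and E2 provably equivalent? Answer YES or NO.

NO

The axioms are sound identities: if E1 ↔* E2 then E1 and E2 evaluate identically under any assignment.
Under a=0, b=0, c=1, d=0: E1 evaluates to 0, E2 to 1. Distinct ⇒ no rewrite sequence connects them.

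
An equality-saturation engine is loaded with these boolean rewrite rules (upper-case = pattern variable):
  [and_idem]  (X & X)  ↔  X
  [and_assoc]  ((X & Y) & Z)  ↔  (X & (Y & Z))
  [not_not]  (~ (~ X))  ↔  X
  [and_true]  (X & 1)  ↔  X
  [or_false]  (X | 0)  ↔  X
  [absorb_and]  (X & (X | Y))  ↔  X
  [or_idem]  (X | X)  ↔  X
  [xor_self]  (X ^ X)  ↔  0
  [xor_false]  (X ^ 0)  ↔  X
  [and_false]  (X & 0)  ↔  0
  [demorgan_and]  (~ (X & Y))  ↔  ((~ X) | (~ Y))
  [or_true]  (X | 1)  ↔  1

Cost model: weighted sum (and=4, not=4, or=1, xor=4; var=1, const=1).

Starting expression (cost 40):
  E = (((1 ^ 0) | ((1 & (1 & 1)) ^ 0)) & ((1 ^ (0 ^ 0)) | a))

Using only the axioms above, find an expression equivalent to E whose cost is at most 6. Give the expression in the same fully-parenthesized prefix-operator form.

(1 ^ 0)   [cost 6]

1. [and_idem →] (1 & 1)  →  1;  E = (((1 ^ 0) | ((1 & 1) ^ 0)) & ((1 ^ (0 ^ 0)) | a))
2. [and_true →] (1 & 1)  →  1;  E = (((1 ^ 0) | (1 ^ 0)) & ((1 ^ (0 ^ 0)) | a))
3. [xor_self →] (0 ^ 0)  →  0;  E = (((1 ^ 0) | (1 ^ 0)) & ((1 ^ 0) | a))
4. [or_idem →] ((1 ^ 0) | (1 ^ 0))  →  (1 ^ 0);  E = ((1 ^ 0) & ((1 ^ 0) | a))
5. [absorb_and →] ((1 ^ 0) & ((1 ^ 0) | a))  →  (1 ^ 0);  cost 6 ≤ 6, done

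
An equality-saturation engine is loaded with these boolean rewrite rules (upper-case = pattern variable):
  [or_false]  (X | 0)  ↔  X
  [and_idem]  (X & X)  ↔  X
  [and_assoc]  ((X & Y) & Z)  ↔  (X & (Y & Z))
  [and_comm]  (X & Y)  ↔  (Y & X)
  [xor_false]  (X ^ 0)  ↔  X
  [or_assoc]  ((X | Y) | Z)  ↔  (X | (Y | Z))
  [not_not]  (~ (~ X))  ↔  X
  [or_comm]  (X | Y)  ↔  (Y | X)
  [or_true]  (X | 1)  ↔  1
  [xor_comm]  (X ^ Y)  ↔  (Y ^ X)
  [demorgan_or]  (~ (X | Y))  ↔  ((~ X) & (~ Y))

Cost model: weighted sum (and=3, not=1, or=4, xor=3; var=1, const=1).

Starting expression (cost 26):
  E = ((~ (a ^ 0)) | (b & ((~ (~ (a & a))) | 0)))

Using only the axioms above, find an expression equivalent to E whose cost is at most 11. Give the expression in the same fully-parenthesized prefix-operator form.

((~ a) | (b & a))   [cost 11]

1. [and_idem →] (a & a)  →  a;  E = ((~ (a ^ 0)) | (b & ((~ (~ a)) | 0)))
2. [or_false →] ((~ (~ a)) | 0)  →  (~ (~ a));  E = ((~ (a ^ 0)) | (b & (~ (~ a))))
3. [xor_false →] (a ^ 0)  →  a;  E = ((~ a) | (b & (~ (~ a))))
4. [not_not →] (~ (~ a))  →  a;  cost 11 ≤ 11, done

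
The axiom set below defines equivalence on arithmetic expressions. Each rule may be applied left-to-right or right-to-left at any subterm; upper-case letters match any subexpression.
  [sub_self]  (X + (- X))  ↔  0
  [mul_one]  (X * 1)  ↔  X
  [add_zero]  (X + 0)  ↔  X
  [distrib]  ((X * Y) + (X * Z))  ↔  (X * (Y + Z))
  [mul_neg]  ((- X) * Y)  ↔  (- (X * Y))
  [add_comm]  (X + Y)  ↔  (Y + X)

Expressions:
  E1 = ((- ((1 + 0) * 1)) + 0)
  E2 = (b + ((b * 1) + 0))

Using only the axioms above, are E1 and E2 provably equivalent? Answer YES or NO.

All listed rules preserve value, hence provable equivalence implies equal values everywhere; look for a separating assignment.
b=0 gives E1 ↦ -1, E2 ↦ 0; values differ ⇒ not provably equivalent.

NO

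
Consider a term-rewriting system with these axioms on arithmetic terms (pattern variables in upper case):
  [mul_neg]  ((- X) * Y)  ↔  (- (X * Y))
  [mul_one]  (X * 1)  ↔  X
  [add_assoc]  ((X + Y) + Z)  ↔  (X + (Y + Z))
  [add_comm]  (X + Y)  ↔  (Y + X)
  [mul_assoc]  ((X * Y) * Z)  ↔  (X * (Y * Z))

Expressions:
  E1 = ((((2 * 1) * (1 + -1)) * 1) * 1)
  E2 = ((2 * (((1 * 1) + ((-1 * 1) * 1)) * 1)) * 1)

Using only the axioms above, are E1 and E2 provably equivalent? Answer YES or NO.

(1) ((((2 * 1) * (1 + -1)) * 1) * 1)  =[mul_one →]=  (((2 * 1) * (1 + -1)) * 1)
(2) (2 * 1)  =[mul_one →]=  2    ⊢ ((2 * (1 + -1)) * 1)
(3) -1  =[mul_one ←]=  (-1 * 1)    ⊢ ((2 * (1 + (-1 * 1))) * 1)
(4) -1  =[mul_one ←]=  (-1 * 1)    ⊢ ((2 * (1 + ((-1 * 1) * 1))) * 1)
(5) 1  =[mul_one ←]=  (1 * 1)    ⊢ ((2 * ((1 * 1) + ((-1 * 1) * 1))) * 1)
(6) ((1 * 1) + ((-1 * 1) * 1))  =[mul_one ←]=  (((1 * 1) + ((-1 * 1) * 1)) * 1)    ⊢ E2

YES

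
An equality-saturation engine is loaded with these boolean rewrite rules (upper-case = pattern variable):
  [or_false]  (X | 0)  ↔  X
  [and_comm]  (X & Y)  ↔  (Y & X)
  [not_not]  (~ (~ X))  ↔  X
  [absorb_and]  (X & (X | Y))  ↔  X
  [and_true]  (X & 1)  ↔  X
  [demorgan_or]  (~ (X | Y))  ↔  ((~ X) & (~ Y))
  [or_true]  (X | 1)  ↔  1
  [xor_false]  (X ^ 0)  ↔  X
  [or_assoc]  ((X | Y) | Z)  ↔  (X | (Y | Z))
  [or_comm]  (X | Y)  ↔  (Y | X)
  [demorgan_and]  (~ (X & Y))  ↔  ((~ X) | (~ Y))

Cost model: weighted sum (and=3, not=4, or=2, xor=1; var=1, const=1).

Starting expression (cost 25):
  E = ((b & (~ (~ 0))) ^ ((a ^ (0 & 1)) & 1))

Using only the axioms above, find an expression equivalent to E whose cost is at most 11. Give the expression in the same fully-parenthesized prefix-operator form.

((b & 0) ^ (a & 1))   [cost 11]

(1) (0 & 1)  =[and_true →]=  0    ⊢ ((b & (~ (~ 0))) ^ ((a ^ 0) & 1))
(2) (a ^ 0)  =[xor_false →]=  a    ⊢ ((b & (~ (~ 0))) ^ (a & 1))
(3) (~ (~ 0))  =[not_not →]=  0    ⊢ cost 11, within 11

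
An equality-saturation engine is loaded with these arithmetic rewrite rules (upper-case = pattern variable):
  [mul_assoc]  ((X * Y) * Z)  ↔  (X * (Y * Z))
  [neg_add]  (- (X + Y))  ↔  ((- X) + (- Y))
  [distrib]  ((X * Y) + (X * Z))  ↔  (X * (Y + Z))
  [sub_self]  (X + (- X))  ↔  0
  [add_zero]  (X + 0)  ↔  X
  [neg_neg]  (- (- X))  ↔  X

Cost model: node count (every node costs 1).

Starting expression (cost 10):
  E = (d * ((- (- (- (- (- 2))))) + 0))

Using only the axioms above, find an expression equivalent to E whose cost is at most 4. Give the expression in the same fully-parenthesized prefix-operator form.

step 1: neg_neg (→) rewrites (- (- (- (- (- 2))))) into (- (- (- 2))), now (d * ((- (- (- 2))) + 0))
step 2: add_zero (→) rewrites ((- (- (- 2))) + 0) into (- (- (- 2))), now (d * (- (- (- 2))))
step 3: neg_neg (→) rewrites (- (- 2)) into 2, reaching cost 4 (bound 4)

(d * (- 2))   [cost 4]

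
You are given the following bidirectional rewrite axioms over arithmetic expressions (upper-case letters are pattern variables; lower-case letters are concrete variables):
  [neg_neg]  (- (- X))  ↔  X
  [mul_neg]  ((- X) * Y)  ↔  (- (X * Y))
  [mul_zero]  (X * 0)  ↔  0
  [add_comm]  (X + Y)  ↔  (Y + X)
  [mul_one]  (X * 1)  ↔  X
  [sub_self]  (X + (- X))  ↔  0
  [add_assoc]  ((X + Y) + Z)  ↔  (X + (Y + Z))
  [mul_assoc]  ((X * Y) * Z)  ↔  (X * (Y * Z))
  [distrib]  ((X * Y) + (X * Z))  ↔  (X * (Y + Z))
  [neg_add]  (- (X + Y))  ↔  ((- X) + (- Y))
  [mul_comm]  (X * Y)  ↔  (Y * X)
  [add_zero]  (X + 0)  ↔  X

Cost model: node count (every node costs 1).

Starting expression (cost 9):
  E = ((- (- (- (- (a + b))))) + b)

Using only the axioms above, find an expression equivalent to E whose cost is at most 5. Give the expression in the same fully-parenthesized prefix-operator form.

(1) (- (- (- (a + b))))  =[neg_neg →]=  (- (a + b))    ⊢ ((- (- (a + b))) + b)
(2) ((- (- (a + b))) + b)  =[add_comm →]=  (b + (- (- (a + b))))
(3) (- (- (a + b)))  =[neg_neg →]=  (a + b)    ⊢ cost 5, within 5

(b + (a + b))   [cost 5]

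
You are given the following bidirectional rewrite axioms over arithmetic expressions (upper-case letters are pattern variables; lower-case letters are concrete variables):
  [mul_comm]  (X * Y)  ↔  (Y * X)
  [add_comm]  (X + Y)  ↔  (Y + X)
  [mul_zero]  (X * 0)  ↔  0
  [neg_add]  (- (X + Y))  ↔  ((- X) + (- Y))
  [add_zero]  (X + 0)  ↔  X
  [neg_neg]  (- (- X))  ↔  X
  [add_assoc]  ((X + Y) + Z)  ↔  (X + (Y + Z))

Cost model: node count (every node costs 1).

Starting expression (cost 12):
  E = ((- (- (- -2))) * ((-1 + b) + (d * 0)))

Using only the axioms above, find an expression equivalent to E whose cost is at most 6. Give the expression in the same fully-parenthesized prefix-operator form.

((- -2) * (-1 + b))   [cost 6]

step 1: mul_zero (→) rewrites (d * 0) into 0, now ((- (- (- -2))) * ((-1 + b) + 0))
step 2: neg_neg (→) rewrites (- (- -2)) into -2, now ((- -2) * ((-1 + b) + 0))
step 3: add_zero (→) rewrites ((-1 + b) + 0) into (-1 + b), reaching cost 6 (bound 6)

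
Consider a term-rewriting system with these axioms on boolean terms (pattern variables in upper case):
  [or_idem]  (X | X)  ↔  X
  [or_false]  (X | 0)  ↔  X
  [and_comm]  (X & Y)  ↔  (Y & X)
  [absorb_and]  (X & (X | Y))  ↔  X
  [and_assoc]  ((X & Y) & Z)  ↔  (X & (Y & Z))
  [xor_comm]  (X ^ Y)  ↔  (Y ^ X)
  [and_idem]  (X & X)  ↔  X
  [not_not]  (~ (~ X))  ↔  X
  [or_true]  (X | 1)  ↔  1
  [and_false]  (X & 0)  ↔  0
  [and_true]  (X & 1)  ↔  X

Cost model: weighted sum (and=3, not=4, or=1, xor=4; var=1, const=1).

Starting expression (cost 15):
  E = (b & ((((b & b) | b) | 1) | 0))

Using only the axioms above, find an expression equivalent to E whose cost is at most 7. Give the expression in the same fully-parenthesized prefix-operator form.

(1) (b & b)  =[and_idem →]=  b    ⊢ (b & (((b | b) | 1) | 0))
(2) (((b | b) | 1) | 0)  =[or_false →]=  ((b | b) | 1)    ⊢ (b & ((b | b) | 1))
(3) (b | b)  =[or_idem →]=  b    ⊢ cost 7, within 7

(b & (b | 1))   [cost 7]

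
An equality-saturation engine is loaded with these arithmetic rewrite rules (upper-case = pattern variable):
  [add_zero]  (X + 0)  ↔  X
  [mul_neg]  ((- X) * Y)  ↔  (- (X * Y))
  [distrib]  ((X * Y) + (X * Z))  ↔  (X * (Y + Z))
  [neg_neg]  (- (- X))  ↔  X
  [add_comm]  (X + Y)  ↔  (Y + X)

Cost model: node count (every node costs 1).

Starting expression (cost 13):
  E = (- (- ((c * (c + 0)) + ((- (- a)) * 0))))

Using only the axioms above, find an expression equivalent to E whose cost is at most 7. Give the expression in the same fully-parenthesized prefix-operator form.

((c * c) + (a * 0))   [cost 7]

(1) (- (- a))  =[neg_neg →]=  a    ⊢ (- (- ((c * (c + 0)) + (a * 0))))
(2) (c + 0)  =[add_zero →]=  c    ⊢ (- (- ((c * c) + (a * 0))))
(3) (- (- ((c * c) + (a * 0))))  =[neg_neg →]=  ((c * c) + (a * 0))    ⊢ cost 7, within 7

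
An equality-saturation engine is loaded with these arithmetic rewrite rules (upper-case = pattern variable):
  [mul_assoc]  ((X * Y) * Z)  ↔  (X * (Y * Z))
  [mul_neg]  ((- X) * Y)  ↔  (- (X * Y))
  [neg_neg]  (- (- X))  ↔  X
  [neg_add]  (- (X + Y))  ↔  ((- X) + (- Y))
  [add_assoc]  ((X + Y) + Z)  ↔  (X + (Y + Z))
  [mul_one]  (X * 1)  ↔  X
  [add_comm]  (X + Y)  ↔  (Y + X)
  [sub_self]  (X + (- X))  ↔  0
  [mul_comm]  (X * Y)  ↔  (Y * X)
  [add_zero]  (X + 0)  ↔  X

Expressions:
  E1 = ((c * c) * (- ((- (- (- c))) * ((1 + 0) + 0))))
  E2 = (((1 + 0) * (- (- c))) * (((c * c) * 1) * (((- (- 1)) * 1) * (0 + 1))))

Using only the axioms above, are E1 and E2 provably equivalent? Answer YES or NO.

YES

(1) (- (- c))  =[neg_neg →]=  c    ⊢ ((c * c) * (- ((- c) * ((1 + 0) + 0))))
(2) (1 + 0)  =[add_zero →]=  1    ⊢ ((c * c) * (- ((- c) * (1 + 0))))
(3) (1 + 0)  =[add_zero →]=  1    ⊢ ((c * c) * (- ((- c) * 1)))
(4) ((- c) * 1)  =[mul_one →]=  (- c)    ⊢ ((c * c) * (- (- c)))
(5) (- (- c))  =[neg_neg →]=  c    ⊢ ((c * c) * c)
(6) (c * c)  =[mul_one ←]=  ((c * c) * 1)    ⊢ (((c * c) * 1) * c)
(7) c  =[mul_one ←]=  (c * 1)    ⊢ (((c * c) * 1) * (c * 1))
(8) 1  =[add_zero ←]=  (1 + 0)    ⊢ (((c * c) * 1) * (c * (1 + 0)))
(9) (c * c)  =[mul_one ←]=  ((c * c) * 1)    ⊢ ((((c * c) * 1) * 1) * (c * (1 + 0)))
(10) 1  =[mul_one ←]=  (1 * 1)    ⊢ ((((c * c) * 1) * (1 * 1)) * (c * (1 + 0)))
(11) c  =[neg_neg ←]=  (- (- c))    ⊢ ((((c * c) * 1) * (1 * 1)) * ((- (- c)) * (1 + 0)))
(12) (1 * 1)  =[mul_one ←]=  ((1 * 1) * 1)    ⊢ ((((c * c) * 1) * ((1 * 1) * 1)) * ((- (- c)) * (1 + 0)))
(13) ((((c * c) * 1) * ((1 * 1) * 1)) * ((- (- c)) * (1 + 0)))  =[mul_comm →]=  (((- (- c)) * (1 + 0)) * (((c * c) * 1) * ((1 * 1) * 1)))
(14) 1  =[add_zero ←]=  (1 + 0)    ⊢ (((- (- c)) * (1 + 0)) * (((c * c) * 1) * ((1 * 1) * (1 + 0))))
(15) ((- (- c)) * (1 + 0))  =[mul_comm →]=  ((1 + 0) * (- (- c)))    ⊢ (((1 + 0) * (- (- c))) * (((c * c) * 1) * ((1 * 1) * (1 + 0))))
(16) (1 + 0)  =[add_comm →]=  (0 + 1)    ⊢ (((1 + 0) * (- (- c))) * (((c * c) * 1) * ((1 * 1) * (0 + 1))))
(17) 1  =[neg_neg ←]=  (- (- 1))    ⊢ E2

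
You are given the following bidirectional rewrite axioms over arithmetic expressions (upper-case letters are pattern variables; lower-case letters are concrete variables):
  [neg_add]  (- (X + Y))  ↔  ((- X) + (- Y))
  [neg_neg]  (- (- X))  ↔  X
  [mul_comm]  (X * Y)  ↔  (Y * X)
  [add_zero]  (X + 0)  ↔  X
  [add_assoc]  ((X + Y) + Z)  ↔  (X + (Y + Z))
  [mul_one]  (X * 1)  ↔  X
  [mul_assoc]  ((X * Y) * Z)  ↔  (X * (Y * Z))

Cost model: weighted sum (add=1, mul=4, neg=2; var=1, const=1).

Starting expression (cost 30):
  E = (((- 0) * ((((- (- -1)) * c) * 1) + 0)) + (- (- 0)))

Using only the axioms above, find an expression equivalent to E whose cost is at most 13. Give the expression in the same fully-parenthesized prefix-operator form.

((- 0) * (-1 * c))   [cost 13]

1. [neg_neg →] (- (- -1))  →  -1;  E = (((- 0) * (((-1 * c) * 1) + 0)) + (- (- 0)))
2. [neg_neg →] (- (- 0))  →  0;  E = (((- 0) * (((-1 * c) * 1) + 0)) + 0)
3. [add_zero →] (((- 0) * (((-1 * c) * 1) + 0)) + 0)  →  ((- 0) * (((-1 * c) * 1) + 0))
4. [add_zero →] (((-1 * c) * 1) + 0)  →  ((-1 * c) * 1);  E = ((- 0) * ((-1 * c) * 1))
5. [mul_one →] ((-1 * c) * 1)  →  (-1 * c);  cost 13 ≤ 13, done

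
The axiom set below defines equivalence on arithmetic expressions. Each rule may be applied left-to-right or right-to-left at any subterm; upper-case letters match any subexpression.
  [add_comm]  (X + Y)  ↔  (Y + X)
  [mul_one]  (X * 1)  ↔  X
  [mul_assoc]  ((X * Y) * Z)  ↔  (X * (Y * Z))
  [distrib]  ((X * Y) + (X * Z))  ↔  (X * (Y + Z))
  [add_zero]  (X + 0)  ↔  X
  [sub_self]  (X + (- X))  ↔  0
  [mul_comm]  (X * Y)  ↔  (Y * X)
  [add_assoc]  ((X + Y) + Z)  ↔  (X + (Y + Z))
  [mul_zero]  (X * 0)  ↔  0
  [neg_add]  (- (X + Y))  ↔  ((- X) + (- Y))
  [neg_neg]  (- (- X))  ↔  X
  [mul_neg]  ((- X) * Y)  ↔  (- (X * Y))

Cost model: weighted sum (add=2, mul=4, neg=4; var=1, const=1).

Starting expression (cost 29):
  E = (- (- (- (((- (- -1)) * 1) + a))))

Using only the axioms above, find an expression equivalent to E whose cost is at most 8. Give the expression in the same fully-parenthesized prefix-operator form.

(1) ((- (- -1)) * 1)  =[mul_one →]=  (- (- -1))    ⊢ (- (- (- ((- (- -1)) + a))))
(2) (- (- -1))  =[neg_neg →]=  -1    ⊢ (- (- (- (-1 + a))))
(3) (- (- (-1 + a)))  =[neg_neg →]=  (-1 + a)    ⊢ cost 8, within 8

(- (-1 + a))   [cost 8]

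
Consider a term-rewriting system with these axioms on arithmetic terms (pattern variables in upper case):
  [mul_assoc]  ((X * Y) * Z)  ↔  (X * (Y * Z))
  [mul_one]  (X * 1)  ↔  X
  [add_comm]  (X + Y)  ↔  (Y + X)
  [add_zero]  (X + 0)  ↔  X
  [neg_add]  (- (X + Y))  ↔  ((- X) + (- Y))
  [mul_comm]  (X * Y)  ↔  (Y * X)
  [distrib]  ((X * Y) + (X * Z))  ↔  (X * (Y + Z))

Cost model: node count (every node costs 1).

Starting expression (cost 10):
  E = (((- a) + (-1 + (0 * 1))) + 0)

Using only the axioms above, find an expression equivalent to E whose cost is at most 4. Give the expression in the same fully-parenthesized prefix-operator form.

1. [add_zero →] (((- a) + (-1 + (0 * 1))) + 0)  →  ((- a) + (-1 + (0 * 1)))
2. [mul_one →] (0 * 1)  →  0;  E = ((- a) + (-1 + 0))
3. [add_zero →] (-1 + 0)  →  -1;  cost 4 ≤ 4, done

((- a) + -1)   [cost 4]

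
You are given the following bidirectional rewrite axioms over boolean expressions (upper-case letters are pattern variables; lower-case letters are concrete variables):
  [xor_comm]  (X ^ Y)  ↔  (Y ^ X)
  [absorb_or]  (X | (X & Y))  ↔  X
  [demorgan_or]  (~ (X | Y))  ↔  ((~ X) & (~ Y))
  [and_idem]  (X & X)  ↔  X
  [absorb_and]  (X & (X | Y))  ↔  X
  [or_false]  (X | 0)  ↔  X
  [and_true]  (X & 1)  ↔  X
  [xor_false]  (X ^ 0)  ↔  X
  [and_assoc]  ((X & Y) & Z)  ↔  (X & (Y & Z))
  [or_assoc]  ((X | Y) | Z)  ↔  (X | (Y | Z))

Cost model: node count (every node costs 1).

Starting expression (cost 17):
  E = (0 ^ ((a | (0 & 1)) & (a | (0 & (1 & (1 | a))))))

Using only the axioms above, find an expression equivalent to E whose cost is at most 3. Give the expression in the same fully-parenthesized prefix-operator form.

step 1: absorb_and (→) rewrites (1 & (1 | a)) into 1, now (0 ^ ((a | (0 & 1)) & (a | (0 & 1))))
step 2: xor_comm (→) rewrites (0 ^ ((a | (0 & 1)) & (a | (0 & 1)))) into (((a | (0 & 1)) & (a | (0 & 1))) ^ 0)
step 3: and_idem (→) rewrites ((a | (0 & 1)) & (a | (0 & 1))) into (a | (0 & 1)), now ((a | (0 & 1)) ^ 0)
step 4: and_true (→) rewrites (0 & 1) into 0, now ((a | 0) ^ 0)
step 5: or_false (→) rewrites (a | 0) into a, reaching cost 3 (bound 3)

(a ^ 0)   [cost 3]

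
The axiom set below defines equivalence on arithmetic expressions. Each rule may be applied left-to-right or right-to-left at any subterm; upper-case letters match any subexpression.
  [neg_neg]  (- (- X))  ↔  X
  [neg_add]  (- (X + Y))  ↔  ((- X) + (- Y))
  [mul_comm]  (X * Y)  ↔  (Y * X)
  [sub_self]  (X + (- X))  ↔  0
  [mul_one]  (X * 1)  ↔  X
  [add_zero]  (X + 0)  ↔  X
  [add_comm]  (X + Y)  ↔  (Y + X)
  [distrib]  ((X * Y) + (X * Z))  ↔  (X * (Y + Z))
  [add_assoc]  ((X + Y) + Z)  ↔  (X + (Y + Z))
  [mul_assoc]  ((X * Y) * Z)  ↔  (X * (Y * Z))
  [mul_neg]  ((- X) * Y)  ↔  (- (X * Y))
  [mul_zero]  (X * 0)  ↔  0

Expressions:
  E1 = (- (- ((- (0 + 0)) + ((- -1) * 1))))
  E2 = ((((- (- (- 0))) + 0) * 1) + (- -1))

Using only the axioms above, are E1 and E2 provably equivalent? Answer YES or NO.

YES

step 1: mul_one (→) rewrites ((- -1) * 1) into (- -1), now (- (- ((- (0 + 0)) + (- -1))))
step 2: neg_neg (→) rewrites (- (- ((- (0 + 0)) + (- -1)))) into ((- (0 + 0)) + (- -1))
step 3: add_zero (→) rewrites (0 + 0) into 0, now ((- 0) + (- -1))
step 4: mul_one (←) rewrites (- 0) into ((- 0) * 1), now (((- 0) * 1) + (- -1))
step 5: add_zero (←) rewrites (- 0) into ((- 0) + 0), now ((((- 0) + 0) * 1) + (- -1))
step 6: neg_neg (←) rewrites 0 into (- (- 0)), which is E2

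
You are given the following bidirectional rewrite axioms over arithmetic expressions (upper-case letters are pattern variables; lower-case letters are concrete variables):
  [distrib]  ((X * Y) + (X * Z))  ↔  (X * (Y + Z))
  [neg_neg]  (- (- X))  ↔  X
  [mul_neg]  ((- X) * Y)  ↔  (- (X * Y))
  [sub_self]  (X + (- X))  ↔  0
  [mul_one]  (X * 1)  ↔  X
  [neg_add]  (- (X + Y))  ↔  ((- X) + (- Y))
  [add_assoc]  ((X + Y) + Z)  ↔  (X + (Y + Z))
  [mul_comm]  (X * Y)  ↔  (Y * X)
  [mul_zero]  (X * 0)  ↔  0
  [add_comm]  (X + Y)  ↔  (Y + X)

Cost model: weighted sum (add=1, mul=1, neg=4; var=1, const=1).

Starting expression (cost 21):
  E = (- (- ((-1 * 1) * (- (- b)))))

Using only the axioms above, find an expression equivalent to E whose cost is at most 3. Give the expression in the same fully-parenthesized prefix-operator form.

(-1 * b)   [cost 3]

1. [neg_neg →] (- (- ((-1 * 1) * (- (- b)))))  →  ((-1 * 1) * (- (- b)))
2. [neg_neg →] (- (- b))  →  b;  E = ((-1 * 1) * b)
3. [mul_one →] (-1 * 1)  →  -1;  cost 3 ≤ 3, done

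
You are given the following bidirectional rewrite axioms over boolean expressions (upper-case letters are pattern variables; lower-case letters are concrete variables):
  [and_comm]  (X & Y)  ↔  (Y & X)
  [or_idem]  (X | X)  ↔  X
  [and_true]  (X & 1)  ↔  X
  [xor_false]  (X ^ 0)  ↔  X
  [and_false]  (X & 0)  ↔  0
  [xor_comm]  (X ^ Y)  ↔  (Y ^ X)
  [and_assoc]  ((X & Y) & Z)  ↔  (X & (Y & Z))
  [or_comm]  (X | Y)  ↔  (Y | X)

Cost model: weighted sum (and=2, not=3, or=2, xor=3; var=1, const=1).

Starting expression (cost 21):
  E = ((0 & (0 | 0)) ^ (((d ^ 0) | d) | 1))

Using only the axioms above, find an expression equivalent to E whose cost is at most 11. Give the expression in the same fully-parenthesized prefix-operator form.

step 1: xor_false (→) rewrites (d ^ 0) into d, now ((0 & (0 | 0)) ^ ((d | d) | 1))
step 2: or_idem (→) rewrites (0 | 0) into 0, now ((0 & 0) ^ ((d | d) | 1))
step 3: or_idem (→) rewrites (d | d) into d, reaching cost 11 (bound 11)

((0 & 0) ^ (d | 1))   [cost 11]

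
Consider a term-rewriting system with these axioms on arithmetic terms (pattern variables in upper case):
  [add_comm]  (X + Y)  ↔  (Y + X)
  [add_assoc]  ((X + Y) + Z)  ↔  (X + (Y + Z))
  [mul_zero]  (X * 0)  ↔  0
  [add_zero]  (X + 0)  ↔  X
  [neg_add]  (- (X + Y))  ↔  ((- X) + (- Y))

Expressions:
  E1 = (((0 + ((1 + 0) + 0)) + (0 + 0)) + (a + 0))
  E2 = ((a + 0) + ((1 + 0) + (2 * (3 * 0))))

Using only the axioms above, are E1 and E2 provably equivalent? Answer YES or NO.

YES

step 1: add_zero (→) rewrites (1 + 0) into 1, now (((0 + (1 + 0)) + (0 + 0)) + (a + 0))
step 2: add_comm (→) rewrites (0 + (1 + 0)) into ((1 + 0) + 0), now ((((1 + 0) + 0) + (0 + 0)) + (a + 0))
step 3: add_zero (→) rewrites (0 + 0) into 0, now ((((1 + 0) + 0) + 0) + (a + 0))
step 4: add_zero (→) rewrites (((1 + 0) + 0) + 0) into ((1 + 0) + 0), now (((1 + 0) + 0) + (a + 0))
step 5: add_zero (→) rewrites (1 + 0) into 1, now ((1 + 0) + (a + 0))
step 6: add_zero (→) rewrites (a + 0) into a, now ((1 + 0) + a)
step 7: add_zero (→) rewrites (1 + 0) into 1, now (1 + a)
step 8: add_comm (→) rewrites (1 + a) into (a + 1)
step 9: add_zero (←) rewrites 1 into (1 + 0), now (a + (1 + 0))
step 10: mul_zero (←) rewrites 0 into (2 * 0), now (a + (1 + (2 * 0)))
step 11: add_zero (←) rewrites 1 into (1 + 0), now (a + ((1 + 0) + (2 * 0)))
step 12: add_zero (←) rewrites a into (a + 0), now ((a + 0) + ((1 + 0) + (2 * 0)))
step 13: mul_zero (←) rewrites 0 into (3 * 0), which is E2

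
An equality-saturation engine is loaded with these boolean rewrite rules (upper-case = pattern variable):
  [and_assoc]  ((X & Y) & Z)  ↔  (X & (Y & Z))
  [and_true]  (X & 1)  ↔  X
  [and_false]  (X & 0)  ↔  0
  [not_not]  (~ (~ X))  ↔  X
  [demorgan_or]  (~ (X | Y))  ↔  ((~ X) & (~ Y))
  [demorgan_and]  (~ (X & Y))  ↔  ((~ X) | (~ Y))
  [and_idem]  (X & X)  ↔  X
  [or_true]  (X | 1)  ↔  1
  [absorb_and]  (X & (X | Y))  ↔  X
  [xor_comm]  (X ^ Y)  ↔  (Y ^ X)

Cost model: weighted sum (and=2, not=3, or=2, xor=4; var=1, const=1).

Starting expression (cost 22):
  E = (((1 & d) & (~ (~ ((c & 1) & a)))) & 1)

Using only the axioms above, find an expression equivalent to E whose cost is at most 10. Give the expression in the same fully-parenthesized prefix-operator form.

1. [not_not →] (~ (~ ((c & 1) & a)))  →  ((c & 1) & a);  E = (((1 & d) & ((c & 1) & a)) & 1)
2. [and_true →] (c & 1)  →  c;  E = (((1 & d) & (c & a)) & 1)
3. [and_true →] (((1 & d) & (c & a)) & 1)  →  ((1 & d) & (c & a));  cost 10 ≤ 10, done

((1 & d) & (c & a))   [cost 10]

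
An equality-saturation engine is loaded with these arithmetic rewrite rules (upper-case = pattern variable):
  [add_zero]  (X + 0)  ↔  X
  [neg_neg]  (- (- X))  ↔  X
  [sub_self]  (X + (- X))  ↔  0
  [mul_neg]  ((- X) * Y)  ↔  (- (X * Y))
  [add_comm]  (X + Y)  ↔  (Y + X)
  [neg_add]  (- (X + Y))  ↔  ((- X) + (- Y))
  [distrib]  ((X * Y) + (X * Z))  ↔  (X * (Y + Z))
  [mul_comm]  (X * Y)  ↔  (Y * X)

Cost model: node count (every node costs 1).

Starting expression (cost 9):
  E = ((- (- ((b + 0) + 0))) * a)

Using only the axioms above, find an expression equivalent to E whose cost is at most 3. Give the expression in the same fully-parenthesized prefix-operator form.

(1) (b + 0)  =[add_zero →]=  b    ⊢ ((- (- (b + 0))) * a)
(2) (b + 0)  =[add_zero →]=  b    ⊢ ((- (- b)) * a)
(3) (- (- b))  =[neg_neg →]=  b    ⊢ cost 3, within 3

(b * a)   [cost 3]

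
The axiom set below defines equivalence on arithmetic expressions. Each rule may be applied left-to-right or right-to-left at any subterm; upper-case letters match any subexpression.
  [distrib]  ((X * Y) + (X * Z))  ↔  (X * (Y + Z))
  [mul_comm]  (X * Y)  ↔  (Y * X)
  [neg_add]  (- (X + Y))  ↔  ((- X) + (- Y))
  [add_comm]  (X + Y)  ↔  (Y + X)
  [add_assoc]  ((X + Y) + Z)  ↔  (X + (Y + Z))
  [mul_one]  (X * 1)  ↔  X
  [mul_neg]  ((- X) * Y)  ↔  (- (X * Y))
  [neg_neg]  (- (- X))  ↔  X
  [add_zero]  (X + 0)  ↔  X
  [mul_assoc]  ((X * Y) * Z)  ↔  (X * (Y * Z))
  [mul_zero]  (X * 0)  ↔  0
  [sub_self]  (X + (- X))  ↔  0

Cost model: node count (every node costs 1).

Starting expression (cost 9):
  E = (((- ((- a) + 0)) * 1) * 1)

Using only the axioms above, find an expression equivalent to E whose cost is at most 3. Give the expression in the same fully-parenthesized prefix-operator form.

1. [add_zero →] ((- a) + 0)  →  (- a);  E = (((- (- a)) * 1) * 1)
2. [neg_neg →] (- (- a))  →  a;  E = ((a * 1) * 1)
3. [mul_one →] (a * 1)  →  a;  cost 3 ≤ 3, done

(a * 1)   [cost 3]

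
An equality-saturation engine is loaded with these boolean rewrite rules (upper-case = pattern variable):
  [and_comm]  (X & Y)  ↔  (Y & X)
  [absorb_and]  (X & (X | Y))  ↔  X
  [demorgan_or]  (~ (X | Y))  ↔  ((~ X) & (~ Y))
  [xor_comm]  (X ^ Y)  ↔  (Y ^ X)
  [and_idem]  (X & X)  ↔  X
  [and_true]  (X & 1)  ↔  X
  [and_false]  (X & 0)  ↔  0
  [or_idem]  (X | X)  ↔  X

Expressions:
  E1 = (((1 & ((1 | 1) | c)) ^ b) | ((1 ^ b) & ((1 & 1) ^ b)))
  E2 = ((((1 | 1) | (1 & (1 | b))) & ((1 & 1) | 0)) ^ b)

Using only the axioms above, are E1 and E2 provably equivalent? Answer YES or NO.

(1) (1 | 1)  =[or_idem →]=  1    ⊢ (((1 & (1 | c)) ^ b) | ((1 ^ b) & ((1 & 1) ^ b)))
(2) (1 & (1 | c))  =[absorb_and →]=  1    ⊢ ((1 ^ b) | ((1 ^ b) & ((1 & 1) ^ b)))
(3) (1 & 1)  =[and_true →]=  1    ⊢ ((1 ^ b) | ((1 ^ b) & (1 ^ b)))
(4) ((1 ^ b) & (1 ^ b))  =[and_idem →]=  (1 ^ b)    ⊢ ((1 ^ b) | (1 ^ b))
(5) ((1 ^ b) | (1 ^ b))  =[or_idem →]=  (1 ^ b)
(6) 1  =[absorb_and ←]=  (1 & (1 | 0))    ⊢ ((1 & (1 | 0)) ^ b)
(7) 1  =[or_idem ←]=  (1 | 1)    ⊢ (((1 | 1) & (1 | 0)) ^ b)
(8) 1  =[or_idem ←]=  (1 | 1)    ⊢ ((((1 | 1) | 1) & (1 | 0)) ^ b)
(9) 1  =[and_idem ←]=  (1 & 1)    ⊢ ((((1 | 1) | 1) & ((1 & 1) | 0)) ^ b)
(10) 1  =[absorb_and ←]=  (1 & (1 | b))    ⊢ E2

YES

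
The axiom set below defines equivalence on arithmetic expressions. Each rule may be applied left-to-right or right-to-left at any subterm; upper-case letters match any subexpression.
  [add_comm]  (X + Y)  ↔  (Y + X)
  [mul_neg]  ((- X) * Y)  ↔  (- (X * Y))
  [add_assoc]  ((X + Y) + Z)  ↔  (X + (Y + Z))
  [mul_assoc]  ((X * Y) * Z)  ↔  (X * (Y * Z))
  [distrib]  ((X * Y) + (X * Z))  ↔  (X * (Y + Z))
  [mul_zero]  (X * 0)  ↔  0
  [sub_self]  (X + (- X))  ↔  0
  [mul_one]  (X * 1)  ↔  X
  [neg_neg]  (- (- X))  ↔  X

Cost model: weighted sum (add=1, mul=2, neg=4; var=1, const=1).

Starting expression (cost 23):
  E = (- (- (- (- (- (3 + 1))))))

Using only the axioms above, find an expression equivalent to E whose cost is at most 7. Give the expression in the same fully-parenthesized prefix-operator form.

(- (3 + 1))   [cost 7]

(1) (- (- (- (3 + 1))))  =[neg_neg →]=  (- (3 + 1))    ⊢ (- (- (- (3 + 1))))
(2) (- (- (- (3 + 1))))  =[neg_neg →]=  (- (3 + 1))    ⊢ cost 7, within 7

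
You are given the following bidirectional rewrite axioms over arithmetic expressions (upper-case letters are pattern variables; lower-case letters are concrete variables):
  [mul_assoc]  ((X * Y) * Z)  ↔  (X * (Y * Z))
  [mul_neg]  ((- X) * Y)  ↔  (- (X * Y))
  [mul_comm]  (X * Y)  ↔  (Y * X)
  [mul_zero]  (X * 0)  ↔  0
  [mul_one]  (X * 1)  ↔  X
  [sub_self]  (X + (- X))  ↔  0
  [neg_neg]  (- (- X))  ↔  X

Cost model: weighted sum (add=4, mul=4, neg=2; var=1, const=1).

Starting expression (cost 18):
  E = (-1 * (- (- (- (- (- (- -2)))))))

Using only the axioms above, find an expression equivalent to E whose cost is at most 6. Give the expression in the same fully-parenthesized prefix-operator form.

(1) (- (- -2))  =[neg_neg →]=  -2    ⊢ (-1 * (- (- (- (- -2)))))
(2) (- (- (- (- -2))))  =[neg_neg →]=  (- (- -2))    ⊢ (-1 * (- (- -2)))
(3) (- (- -2))  =[neg_neg →]=  -2    ⊢ cost 6, within 6

(-1 * -2)   [cost 6]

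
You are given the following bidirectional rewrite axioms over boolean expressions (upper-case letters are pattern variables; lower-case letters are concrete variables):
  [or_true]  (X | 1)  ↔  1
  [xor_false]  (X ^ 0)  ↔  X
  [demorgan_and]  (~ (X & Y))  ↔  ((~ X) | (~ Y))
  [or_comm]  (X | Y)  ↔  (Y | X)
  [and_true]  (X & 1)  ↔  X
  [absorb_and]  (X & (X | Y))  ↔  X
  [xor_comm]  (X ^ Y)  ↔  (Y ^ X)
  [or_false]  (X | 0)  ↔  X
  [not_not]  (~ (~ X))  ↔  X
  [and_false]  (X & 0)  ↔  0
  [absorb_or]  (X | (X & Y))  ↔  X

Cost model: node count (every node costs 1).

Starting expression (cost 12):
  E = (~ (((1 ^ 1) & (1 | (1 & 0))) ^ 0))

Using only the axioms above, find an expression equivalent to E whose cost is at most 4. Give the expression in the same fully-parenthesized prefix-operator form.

step 1: absorb_or (→) rewrites (1 | (1 & 0)) into 1, now (~ (((1 ^ 1) & 1) ^ 0))
step 2: and_true (→) rewrites ((1 ^ 1) & 1) into (1 ^ 1), now (~ ((1 ^ 1) ^ 0))
step 3: xor_false (→) rewrites ((1 ^ 1) ^ 0) into (1 ^ 1), reaching cost 4 (bound 4)

(~ (1 ^ 1))   [cost 4]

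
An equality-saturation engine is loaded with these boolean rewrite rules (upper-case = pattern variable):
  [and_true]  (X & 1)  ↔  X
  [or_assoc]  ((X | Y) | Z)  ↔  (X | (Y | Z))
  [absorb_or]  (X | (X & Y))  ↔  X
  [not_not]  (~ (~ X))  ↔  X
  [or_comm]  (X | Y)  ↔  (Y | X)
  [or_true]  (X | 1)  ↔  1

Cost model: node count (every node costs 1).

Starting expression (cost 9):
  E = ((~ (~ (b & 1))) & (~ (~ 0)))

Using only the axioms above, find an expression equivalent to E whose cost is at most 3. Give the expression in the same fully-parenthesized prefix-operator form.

(b & 0)   [cost 3]

1. [not_not →] (~ (~ (b & 1)))  →  (b & 1);  E = ((b & 1) & (~ (~ 0)))
2. [and_true →] (b & 1)  →  b;  E = (b & (~ (~ 0)))
3. [not_not →] (~ (~ 0))  →  0;  cost 3 ≤ 3, done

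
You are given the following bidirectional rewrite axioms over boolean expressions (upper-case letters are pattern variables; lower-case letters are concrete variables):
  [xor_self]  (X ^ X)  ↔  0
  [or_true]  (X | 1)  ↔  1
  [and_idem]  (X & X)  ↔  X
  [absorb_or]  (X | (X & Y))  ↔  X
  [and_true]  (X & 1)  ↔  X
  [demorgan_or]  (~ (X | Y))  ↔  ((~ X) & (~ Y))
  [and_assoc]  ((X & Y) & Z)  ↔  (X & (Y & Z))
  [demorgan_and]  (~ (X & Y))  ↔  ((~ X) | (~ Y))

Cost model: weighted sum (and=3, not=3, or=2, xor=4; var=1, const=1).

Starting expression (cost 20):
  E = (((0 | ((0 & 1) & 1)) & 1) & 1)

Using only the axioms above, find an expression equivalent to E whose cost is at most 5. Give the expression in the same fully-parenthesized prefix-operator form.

(1) ((0 | ((0 & 1) & 1)) & 1)  =[and_true →]=  (0 | ((0 & 1) & 1))    ⊢ ((0 | ((0 & 1) & 1)) & 1)
(2) ((0 & 1) & 1)  =[and_true →]=  (0 & 1)    ⊢ ((0 | (0 & 1)) & 1)
(3) (0 | (0 & 1))  =[absorb_or →]=  0    ⊢ cost 5, within 5

(0 & 1)   [cost 5]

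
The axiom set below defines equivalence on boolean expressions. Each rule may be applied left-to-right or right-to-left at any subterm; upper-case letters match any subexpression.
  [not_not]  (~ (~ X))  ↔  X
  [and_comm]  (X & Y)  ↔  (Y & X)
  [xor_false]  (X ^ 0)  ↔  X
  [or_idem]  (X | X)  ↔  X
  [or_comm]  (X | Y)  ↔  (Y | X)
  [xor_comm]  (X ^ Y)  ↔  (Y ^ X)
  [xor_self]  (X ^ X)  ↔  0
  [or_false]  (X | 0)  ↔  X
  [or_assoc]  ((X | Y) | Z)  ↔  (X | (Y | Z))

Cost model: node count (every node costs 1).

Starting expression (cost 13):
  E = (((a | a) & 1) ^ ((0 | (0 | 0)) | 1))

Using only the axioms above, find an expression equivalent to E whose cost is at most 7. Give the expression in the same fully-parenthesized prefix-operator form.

((a & 1) ^ (0 | 1))   [cost 7]

step 1: or_idem (→) rewrites (0 | 0) into 0, now (((a | a) & 1) ^ ((0 | 0) | 1))
step 2: or_idem (→) rewrites (a | a) into a, now ((a & 1) ^ ((0 | 0) | 1))
step 3: or_idem (→) rewrites (0 | 0) into 0, reaching cost 7 (bound 7)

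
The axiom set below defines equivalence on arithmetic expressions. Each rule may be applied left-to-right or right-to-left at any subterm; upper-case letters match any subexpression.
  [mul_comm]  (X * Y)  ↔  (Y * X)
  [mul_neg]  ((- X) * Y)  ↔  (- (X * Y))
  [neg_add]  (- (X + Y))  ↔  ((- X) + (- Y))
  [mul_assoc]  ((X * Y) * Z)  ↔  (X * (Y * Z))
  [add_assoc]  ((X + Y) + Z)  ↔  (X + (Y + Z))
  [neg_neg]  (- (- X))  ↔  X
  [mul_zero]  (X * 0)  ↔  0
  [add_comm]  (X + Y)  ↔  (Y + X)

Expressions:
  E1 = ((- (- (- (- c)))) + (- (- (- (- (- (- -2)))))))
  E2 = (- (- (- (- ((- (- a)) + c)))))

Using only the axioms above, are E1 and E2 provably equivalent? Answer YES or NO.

The axioms are sound identities: if E1 ↔* E2 then E1 and E2 evaluate identically under any assignment.
Under a=0, c=0: E1 evaluates to -2, E2 to 0. Distinct ⇒ no rewrite sequence connects them.

NO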